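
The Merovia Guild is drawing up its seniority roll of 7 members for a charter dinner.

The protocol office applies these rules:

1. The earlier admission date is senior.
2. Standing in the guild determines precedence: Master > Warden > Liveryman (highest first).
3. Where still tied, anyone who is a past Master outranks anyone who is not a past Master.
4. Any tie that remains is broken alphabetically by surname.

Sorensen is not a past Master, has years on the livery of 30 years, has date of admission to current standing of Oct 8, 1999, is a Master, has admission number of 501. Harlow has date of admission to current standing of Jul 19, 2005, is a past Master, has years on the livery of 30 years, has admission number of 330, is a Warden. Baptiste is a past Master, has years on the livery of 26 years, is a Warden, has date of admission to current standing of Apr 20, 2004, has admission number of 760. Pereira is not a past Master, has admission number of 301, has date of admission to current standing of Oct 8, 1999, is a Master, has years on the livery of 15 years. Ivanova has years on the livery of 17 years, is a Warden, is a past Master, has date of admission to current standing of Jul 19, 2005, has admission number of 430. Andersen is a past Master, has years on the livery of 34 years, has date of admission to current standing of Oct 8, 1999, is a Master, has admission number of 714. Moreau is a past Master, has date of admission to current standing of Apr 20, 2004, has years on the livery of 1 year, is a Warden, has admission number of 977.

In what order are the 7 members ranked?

Andersen, Pereira, Sorensen, Baptiste, Moreau, Harlow, Ivanova

By date of admission to current standing (earlier first): Andersen, Pereira and Sorensen (each Oct 8, 1999); then Baptiste and Moreau (both Apr 20, 2004); then Harlow and Ivanova (both Jul 19, 2005).
Andersen, Pereira and Sorensen are each Master, so the next rule applies.
Among Andersen, Pereira and Sorensen, a past Master before not a past Master: Andersen (a past Master) before Pereira and Sorensen (not a past Master).
Among Pereira and Sorensen, alphabetically by surname: Pereira before Sorensen.
Baptiste and Moreau are each Warden, so the next rule applies.
Baptiste and Moreau are each a past Master, so the next rule applies.
Among Baptiste and Moreau, alphabetically by surname: Baptiste before Moreau.
Harlow and Ivanova are each Warden, so the next rule applies.
Harlow and Ivanova are each a past Master, so the next rule applies.
Among Harlow and Ivanova, alphabetically by surname: Harlow before Ivanova.
Full order: Andersen, Pereira, Sorensen, Baptiste, Moreau, Harlow, Ivanova.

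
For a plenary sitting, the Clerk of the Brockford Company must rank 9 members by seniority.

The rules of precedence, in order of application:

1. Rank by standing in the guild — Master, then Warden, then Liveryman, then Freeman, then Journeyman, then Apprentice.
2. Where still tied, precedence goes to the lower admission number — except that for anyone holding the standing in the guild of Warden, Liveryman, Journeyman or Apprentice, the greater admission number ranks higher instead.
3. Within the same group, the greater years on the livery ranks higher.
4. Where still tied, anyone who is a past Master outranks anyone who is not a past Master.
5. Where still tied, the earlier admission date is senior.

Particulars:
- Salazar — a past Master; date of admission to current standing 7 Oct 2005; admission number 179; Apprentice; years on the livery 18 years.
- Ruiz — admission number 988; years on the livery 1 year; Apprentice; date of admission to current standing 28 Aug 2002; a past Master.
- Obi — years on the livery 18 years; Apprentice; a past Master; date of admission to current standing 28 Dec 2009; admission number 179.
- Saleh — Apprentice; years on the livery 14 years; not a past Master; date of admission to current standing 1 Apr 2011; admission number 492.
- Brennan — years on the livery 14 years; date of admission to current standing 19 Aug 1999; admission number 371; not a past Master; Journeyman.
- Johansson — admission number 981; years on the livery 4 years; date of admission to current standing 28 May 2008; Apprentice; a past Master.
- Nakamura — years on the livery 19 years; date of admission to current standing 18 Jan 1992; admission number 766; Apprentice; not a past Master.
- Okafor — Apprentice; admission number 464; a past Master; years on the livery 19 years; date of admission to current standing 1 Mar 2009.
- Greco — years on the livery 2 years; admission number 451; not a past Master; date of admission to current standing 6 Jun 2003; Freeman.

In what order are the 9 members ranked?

Greco, Brennan, Ruiz, Johansson, Nakamura, Saleh, Okafor, Salazar, Obi

By standing in the guild: Greco (Freeman); then Brennan (Journeyman); then Ruiz, Johansson, Nakamura, Saleh, Okafor, Salazar and Obi (Apprentice).
Among Ruiz, Johansson, Nakamura, Saleh, Okafor, Salazar and Obi, by admission number (higher first) (reversed rule for this group): Ruiz (988) before Johansson (981) before Nakamura (766) before Saleh (492) before Okafor (464) before Salazar and Obi (179).
Salazar and Obi both have years on the livery 18 years, so the next rule applies.
Salazar and Obi are each a past Master, so the next rule applies.
Among Salazar and Obi, by date of admission to current standing (earlier first): Salazar (7 Oct 2005) before Obi (28 Dec 2009).
Full order: Greco, Brennan, Ruiz, Johansson, Nakamura, Saleh, Okafor, Salazar, Obi.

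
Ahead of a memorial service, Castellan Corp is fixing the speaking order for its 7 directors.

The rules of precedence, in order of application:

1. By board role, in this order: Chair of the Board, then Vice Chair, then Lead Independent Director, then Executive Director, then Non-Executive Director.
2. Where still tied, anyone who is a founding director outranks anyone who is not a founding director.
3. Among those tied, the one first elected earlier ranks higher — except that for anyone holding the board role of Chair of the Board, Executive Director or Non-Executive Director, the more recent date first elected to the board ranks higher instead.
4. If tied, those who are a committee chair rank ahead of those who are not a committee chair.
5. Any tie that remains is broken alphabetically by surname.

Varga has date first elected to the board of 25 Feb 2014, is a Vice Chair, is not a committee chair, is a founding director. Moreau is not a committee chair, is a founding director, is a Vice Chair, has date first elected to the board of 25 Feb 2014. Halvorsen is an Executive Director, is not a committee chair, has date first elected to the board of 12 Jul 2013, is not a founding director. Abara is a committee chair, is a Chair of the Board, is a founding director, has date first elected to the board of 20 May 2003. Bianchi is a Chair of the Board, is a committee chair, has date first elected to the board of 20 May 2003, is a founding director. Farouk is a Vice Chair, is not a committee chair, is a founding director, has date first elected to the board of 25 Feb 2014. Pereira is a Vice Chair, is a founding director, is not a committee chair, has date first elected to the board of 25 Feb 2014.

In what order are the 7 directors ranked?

By board role: Abara and Bianchi (Chair of the Board); then Farouk, Moreau, Pereira and Varga (Vice Chair); then Halvorsen (Executive Director).
Abara and Bianchi are each a founding director, so the next rule applies.
Abara and Bianchi both have date first elected to the board 20 May 2003, so the next rule applies.
Abara and Bianchi are each a committee chair, so the next rule applies.
Among Abara and Bianchi, alphabetically by surname: Abara before Bianchi.
Farouk, Moreau, Pereira and Varga are each a founding director, so the next rule applies.
Farouk, Moreau, Pereira and Varga all have date first elected to the board 25 Feb 2014, so the next rule applies.
Farouk, Moreau, Pereira and Varga are each not a committee chair, so the next rule applies.
Among Farouk, Moreau, Pereira and Varga, alphabetically by surname: Farouk before Moreau before Pereira before Varga.
Full order: Abara, Bianchi, Farouk, Moreau, Pereira, Varga, Halvorsen.

Abara, Bianchi, Farouk, Moreau, Pereira, Varga, Halvorsen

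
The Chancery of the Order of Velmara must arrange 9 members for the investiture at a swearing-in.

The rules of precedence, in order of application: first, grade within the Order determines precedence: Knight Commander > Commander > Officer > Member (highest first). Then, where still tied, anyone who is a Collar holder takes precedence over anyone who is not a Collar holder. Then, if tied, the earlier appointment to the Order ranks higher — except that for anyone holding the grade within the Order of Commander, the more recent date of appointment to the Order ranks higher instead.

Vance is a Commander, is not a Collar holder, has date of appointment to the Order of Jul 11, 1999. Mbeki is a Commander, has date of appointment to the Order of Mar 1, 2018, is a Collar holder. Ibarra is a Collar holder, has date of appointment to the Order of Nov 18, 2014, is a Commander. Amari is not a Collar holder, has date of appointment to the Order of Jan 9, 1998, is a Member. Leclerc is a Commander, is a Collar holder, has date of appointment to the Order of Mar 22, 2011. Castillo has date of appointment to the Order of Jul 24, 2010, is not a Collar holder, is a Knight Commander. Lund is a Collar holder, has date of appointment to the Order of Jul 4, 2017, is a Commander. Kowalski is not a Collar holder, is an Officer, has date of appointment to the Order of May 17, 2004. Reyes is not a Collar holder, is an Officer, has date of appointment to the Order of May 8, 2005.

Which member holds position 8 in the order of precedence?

By grade within the Order: Castillo (Knight Commander); then Mbeki, Lund, Ibarra, Leclerc and Vance (Commander); then Kowalski and Reyes (Officer); then Amari (Member).
Among Mbeki, Lund, Ibarra, Leclerc and Vance, a Collar holder before not a Collar holder: Mbeki, Lund, Ibarra and Leclerc (a Collar holder) before Vance (not a Collar holder).
Among Mbeki, Lund, Ibarra and Leclerc, by date of appointment to the Order (later first) (reversed rule for this group): Mbeki (Mar 1, 2018) before Lund (Jul 4, 2017) before Ibarra (Nov 18, 2014) before Leclerc (Mar 22, 2011).
Kowalski and Reyes are each not a Collar holder, so the next rule applies.
Among Kowalski and Reyes, by date of appointment to the Order (earlier first): Kowalski (May 17, 2004) before Reyes (May 8, 2005).
Order: Castillo, Mbeki, Lund, Ibarra, Leclerc, Vance, Kowalski, Reyes, Amari.

Reyes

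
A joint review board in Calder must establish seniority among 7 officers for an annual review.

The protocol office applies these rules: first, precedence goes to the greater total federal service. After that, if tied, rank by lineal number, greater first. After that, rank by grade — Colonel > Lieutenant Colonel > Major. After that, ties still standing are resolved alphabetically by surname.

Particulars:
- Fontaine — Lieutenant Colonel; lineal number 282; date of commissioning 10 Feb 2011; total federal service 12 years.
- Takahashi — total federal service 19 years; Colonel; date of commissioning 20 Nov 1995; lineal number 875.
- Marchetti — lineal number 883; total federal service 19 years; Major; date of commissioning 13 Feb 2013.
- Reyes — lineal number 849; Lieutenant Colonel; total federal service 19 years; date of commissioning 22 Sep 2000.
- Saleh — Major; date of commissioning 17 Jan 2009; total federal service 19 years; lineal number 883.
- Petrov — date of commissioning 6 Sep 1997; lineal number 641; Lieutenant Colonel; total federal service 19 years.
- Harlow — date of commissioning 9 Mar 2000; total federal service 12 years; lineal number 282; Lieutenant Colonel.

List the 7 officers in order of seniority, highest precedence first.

By total federal service (higher first): Marchetti, Saleh, Takahashi, Reyes and Petrov (each 19 years); then Fontaine and Harlow (both 12 years).
Among Marchetti, Saleh, Takahashi, Reyes and Petrov, by lineal number (higher first): Marchetti and Saleh (883) before Takahashi (875) before Reyes (849) before Petrov (641).
Marchetti and Saleh are each Major, so the next rule applies.
Among Marchetti and Saleh, alphabetically by surname: Marchetti before Saleh.
Fontaine and Harlow both have lineal number 282, so the next rule applies.
Fontaine and Harlow are each Lieutenant Colonel, so the next rule applies.
Among Fontaine and Harlow, alphabetically by surname: Fontaine before Harlow.
Full order: Marchetti, Saleh, Takahashi, Reyes, Petrov, Fontaine, Harlow.

Marchetti, Saleh, Takahashi, Reyes, Petrov, Fontaine, Harlow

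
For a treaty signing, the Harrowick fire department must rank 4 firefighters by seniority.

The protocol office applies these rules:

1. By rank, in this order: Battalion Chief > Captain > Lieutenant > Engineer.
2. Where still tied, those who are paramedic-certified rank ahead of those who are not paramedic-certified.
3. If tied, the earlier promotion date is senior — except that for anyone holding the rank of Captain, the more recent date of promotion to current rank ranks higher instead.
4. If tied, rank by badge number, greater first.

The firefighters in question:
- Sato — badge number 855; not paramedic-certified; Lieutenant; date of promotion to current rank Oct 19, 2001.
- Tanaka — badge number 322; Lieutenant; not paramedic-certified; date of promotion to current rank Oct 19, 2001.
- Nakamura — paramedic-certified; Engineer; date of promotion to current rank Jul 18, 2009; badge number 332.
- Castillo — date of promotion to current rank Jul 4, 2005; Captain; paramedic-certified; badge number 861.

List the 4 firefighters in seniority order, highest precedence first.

Castillo, Sato, Tanaka, Nakamura

By rank: Castillo (Captain); then Sato and Tanaka (Lieutenant); then Nakamura (Engineer).
Sato and Tanaka are each not paramedic-certified, so the next rule applies.
Sato and Tanaka both have date of promotion to current rank Oct 19, 2001, so the next rule applies.
Among Sato and Tanaka, by badge number (higher first): Sato (855) before Tanaka (322).
Full order: Castillo, Sato, Tanaka, Nakamura.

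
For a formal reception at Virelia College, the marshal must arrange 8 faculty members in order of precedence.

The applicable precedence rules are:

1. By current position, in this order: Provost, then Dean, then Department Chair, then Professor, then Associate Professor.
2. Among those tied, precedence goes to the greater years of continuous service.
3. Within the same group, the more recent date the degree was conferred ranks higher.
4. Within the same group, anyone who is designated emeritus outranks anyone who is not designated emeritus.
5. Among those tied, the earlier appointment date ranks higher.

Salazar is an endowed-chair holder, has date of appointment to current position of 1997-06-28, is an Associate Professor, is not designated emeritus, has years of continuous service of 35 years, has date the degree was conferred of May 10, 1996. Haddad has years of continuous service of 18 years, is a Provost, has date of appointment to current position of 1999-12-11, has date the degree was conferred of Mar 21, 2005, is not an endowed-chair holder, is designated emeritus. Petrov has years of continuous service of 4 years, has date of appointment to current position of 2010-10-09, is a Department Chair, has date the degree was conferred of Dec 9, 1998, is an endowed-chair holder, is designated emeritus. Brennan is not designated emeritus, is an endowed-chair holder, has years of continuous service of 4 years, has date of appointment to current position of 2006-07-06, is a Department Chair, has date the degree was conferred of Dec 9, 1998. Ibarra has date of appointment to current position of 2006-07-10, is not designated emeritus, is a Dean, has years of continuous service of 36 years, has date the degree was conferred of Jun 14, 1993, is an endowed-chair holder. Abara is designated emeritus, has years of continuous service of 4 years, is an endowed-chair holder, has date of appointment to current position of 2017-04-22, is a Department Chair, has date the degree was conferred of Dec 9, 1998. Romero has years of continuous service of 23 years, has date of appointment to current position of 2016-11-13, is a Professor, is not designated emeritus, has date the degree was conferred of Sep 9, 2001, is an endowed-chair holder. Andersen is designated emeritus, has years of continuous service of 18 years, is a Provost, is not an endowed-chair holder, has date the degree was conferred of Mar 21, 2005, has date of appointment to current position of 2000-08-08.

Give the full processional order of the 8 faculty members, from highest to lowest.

By current position: Haddad and Andersen (Provost); then Ibarra (Dean); then Petrov, Abara and Brennan (Department Chair); then Romero (Professor); then Salazar (Associate Professor).
Haddad and Andersen both have years of continuous service 18 years, so the next rule applies.
Haddad and Andersen both have date the degree was conferred Mar 21, 2005, so the next rule applies.
Haddad and Andersen are each designated emeritus, so the next rule applies.
Among Haddad and Andersen, by date of appointment to current position (earlier first): Haddad (1999-12-11) before Andersen (2000-08-08).
Petrov, Abara and Brennan all have years of continuous service 4 years, so the next rule applies.
Petrov, Abara and Brennan all have date the degree was conferred Dec 9, 1998, so the next rule applies.
Among Petrov, Abara and Brennan, designated emeritus before not designated emeritus: Petrov and Abara (designated emeritus) before Brennan (not designated emeritus).
Among Petrov and Abara, by date of appointment to current position (earlier first): Petrov (2010-10-09) before Abara (2017-04-22).
Full order: Haddad, Andersen, Ibarra, Petrov, Abara, Brennan, Romero, Salazar.

Haddad, Andersen, Ibarra, Petrov, Abara, Brennan, Romero, Salazar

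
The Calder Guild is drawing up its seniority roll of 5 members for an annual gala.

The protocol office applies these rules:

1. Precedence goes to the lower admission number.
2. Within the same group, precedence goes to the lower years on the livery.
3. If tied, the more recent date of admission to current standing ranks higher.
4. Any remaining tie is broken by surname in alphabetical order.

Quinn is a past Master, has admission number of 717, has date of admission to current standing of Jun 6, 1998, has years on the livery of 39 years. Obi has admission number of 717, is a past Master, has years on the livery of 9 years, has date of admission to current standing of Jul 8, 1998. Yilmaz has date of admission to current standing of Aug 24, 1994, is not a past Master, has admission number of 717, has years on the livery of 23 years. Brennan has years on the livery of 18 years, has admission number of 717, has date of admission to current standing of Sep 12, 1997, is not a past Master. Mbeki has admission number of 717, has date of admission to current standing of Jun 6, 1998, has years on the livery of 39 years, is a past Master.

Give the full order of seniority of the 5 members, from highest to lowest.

By admission number (lower first): Obi, Brennan, Yilmaz, Mbeki and Quinn (each 717).
Among Obi, Brennan, Yilmaz, Mbeki and Quinn, by years on the livery (lower first): Obi (9 years) before Brennan (18 years) before Yilmaz (23 years) before Mbeki and Quinn (39 years).
Mbeki and Quinn both have date of admission to current standing Jun 6, 1998, so the next rule applies.
Among Mbeki and Quinn, alphabetically by surname: Mbeki before Quinn.
Full order: Obi, Brennan, Yilmaz, Mbeki, Quinn.

Obi, Brennan, Yilmaz, Mbeki, Quinn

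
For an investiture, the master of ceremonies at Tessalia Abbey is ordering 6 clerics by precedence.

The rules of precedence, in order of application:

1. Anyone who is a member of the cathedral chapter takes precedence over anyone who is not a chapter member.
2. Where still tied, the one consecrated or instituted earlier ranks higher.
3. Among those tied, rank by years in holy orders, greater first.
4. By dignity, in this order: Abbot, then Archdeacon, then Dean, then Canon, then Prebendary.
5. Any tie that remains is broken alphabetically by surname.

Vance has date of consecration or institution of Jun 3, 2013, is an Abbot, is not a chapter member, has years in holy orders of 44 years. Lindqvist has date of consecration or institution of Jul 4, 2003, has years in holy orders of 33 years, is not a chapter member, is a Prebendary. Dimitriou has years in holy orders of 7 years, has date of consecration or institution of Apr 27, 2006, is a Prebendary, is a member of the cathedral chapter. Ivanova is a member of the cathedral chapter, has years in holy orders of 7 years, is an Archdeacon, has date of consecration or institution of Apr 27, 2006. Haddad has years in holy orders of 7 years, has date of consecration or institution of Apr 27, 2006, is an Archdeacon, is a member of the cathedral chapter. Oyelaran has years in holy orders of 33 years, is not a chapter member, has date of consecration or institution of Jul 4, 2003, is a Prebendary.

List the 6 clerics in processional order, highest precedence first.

Haddad, Ivanova, Dimitriou, Lindqvist, Oyelaran, Vance

By the first rule: Haddad, Ivanova and Dimitriou (each a member of the cathedral chapter); then Lindqvist, Oyelaran and Vance (each not a chapter member).
Haddad, Ivanova and Dimitriou all have date of consecration or institution Apr 27, 2006, so the next rule applies.
Haddad, Ivanova and Dimitriou all have years in holy orders 7 years, so the next rule applies.
Among Haddad, Ivanova and Dimitriou, by dignity: Haddad and Ivanova (Archdeacon) before Dimitriou (Prebendary).
Among Haddad and Ivanova, alphabetically by surname: Haddad before Ivanova.
Among Lindqvist, Oyelaran and Vance, by date of consecration or institution (earlier first): Lindqvist and Oyelaran (Jul 4, 2003) before Vance (Jun 3, 2013).
Lindqvist and Oyelaran both have years in holy orders 33 years, so the next rule applies.
Lindqvist and Oyelaran are each Prebendary, so the next rule applies.
Among Lindqvist and Oyelaran, alphabetically by surname: Lindqvist before Oyelaran.
Full order: Haddad, Ivanova, Dimitriou, Lindqvist, Oyelaran, Vance.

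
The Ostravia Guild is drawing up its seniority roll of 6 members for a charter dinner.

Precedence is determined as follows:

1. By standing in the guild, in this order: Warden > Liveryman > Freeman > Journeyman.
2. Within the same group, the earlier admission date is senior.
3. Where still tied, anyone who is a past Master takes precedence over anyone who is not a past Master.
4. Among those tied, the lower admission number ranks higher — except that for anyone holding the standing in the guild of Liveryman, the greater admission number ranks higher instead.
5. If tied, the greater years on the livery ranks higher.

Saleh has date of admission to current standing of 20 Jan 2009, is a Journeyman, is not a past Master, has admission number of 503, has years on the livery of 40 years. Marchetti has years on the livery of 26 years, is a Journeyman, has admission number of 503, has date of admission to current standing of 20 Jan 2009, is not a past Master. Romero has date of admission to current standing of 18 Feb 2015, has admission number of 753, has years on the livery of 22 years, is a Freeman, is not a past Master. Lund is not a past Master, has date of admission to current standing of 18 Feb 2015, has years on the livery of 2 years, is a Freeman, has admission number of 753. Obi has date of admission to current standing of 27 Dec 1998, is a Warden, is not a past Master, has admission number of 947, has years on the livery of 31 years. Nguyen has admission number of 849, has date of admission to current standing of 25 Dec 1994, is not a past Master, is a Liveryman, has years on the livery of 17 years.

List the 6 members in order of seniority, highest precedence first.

Obi, Nguyen, Romero, Lund, Saleh, Marchetti

By standing in the guild: Obi (Warden); then Nguyen (Liveryman); then Romero and Lund (Freeman); then Saleh and Marchetti (Journeyman).
Romero and Lund both have date of admission to current standing 18 Feb 2015, so the next rule applies.
Romero and Lund are each not a past Master, so the next rule applies.
Romero and Lund both have admission number 753, so the next rule applies.
Among Romero and Lund, by years on the livery (higher first): Romero (22 years) before Lund (2 years).
Saleh and Marchetti both have date of admission to current standing 20 Jan 2009, so the next rule applies.
Saleh and Marchetti are each not a past Master, so the next rule applies.
Saleh and Marchetti both have admission number 503, so the next rule applies.
Among Saleh and Marchetti, by years on the livery (higher first): Saleh (40 years) before Marchetti (26 years).
Full order: Obi, Nguyen, Romero, Lund, Saleh, Marchetti.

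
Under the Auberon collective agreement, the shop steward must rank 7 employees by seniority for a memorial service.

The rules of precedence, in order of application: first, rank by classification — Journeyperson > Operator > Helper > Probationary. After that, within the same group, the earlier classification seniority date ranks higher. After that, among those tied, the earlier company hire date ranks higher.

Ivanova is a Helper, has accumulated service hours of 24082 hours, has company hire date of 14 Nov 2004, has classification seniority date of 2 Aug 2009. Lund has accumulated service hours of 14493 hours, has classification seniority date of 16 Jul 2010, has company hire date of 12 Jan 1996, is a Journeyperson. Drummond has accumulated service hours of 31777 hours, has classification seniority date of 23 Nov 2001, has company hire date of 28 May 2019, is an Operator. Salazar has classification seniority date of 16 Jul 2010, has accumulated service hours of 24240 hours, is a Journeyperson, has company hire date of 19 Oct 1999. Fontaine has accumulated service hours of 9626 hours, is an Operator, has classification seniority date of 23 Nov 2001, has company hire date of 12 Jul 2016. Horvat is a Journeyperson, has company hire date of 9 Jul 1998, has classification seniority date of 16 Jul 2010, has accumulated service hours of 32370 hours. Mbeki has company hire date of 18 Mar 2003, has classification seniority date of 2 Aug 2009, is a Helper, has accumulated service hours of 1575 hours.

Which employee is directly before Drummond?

By classification: Lund, Horvat and Salazar (Journeyperson); then Fontaine and Drummond (Operator); then Mbeki and Ivanova (Helper).
Lund, Horvat and Salazar all have classification seniority date 16 Jul 2010, so the next rule applies.
Among Lund, Horvat and Salazar, by company hire date (earlier first): Lund (12 Jan 1996) before Horvat (9 Jul 1998) before Salazar (19 Oct 1999).
Fontaine and Drummond both have classification seniority date 23 Nov 2001, so the next rule applies.
Among Fontaine and Drummond, by company hire date (earlier first): Fontaine (12 Jul 2016) before Drummond (28 May 2019).
Mbeki and Ivanova both have classification seniority date 2 Aug 2009, so the next rule applies.
Among Mbeki and Ivanova, by company hire date (earlier first): Mbeki (18 Mar 2003) before Ivanova (14 Nov 2004).
Order: Lund, Horvat, Salazar, Fontaine, Drummond, Mbeki, Ivanova.

Fontaine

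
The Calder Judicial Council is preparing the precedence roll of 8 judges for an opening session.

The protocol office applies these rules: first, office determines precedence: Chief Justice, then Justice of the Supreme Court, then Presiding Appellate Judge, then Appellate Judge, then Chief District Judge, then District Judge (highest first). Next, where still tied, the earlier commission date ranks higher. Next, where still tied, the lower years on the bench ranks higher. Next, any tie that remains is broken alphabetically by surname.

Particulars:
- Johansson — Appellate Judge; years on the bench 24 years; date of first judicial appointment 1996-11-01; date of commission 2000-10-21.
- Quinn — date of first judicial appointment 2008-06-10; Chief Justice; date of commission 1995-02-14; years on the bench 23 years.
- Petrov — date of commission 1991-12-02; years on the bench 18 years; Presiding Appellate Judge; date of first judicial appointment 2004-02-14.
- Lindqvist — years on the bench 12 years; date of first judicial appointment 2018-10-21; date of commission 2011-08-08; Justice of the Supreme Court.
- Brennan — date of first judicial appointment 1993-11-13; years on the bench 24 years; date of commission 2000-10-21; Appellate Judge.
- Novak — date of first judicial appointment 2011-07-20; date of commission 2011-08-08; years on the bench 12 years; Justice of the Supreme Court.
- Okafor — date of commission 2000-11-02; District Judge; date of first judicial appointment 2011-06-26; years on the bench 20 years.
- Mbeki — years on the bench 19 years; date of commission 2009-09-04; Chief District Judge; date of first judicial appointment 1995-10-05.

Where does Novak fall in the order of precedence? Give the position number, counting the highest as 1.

By office: Quinn (Chief Justice); then Lindqvist and Novak (Justice of the Supreme Court); then Petrov (Presiding Appellate Judge); then Brennan and Johansson (Appellate Judge); then Mbeki (Chief District Judge); then Okafor (District Judge).
Lindqvist and Novak both have date of commission 2011-08-08, so the next rule applies.
Lindqvist and Novak both have years on the bench 12 years, so the next rule applies.
Among Lindqvist and Novak, alphabetically by surname: Lindqvist before Novak.
Brennan and Johansson both have date of commission 2000-10-21, so the next rule applies.
Brennan and Johansson both have years on the bench 24 years, so the next rule applies.
Among Brennan and Johansson, alphabetically by surname: Brennan before Johansson.
Order: Quinn, Lindqvist, Novak, Petrov, Brennan, Johansson, Mbeki, Okafor. So position 3.

3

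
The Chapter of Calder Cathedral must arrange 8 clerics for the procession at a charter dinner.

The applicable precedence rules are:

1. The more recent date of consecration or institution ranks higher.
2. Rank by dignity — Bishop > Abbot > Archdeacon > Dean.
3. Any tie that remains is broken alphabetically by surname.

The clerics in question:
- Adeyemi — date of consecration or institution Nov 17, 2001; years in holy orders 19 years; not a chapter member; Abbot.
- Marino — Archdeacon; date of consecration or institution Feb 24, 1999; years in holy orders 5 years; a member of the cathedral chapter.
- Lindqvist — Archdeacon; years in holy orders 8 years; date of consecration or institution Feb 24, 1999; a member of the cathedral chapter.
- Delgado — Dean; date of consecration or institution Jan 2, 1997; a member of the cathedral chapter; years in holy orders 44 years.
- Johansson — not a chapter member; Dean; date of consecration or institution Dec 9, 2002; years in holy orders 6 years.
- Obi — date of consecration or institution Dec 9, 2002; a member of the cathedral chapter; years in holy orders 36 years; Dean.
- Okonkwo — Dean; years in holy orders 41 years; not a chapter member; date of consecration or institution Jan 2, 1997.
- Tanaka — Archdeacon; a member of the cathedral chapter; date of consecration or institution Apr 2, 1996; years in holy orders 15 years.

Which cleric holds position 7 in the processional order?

By date of consecration or institution (later first): Johansson and Obi (both Dec 9, 2002); then Adeyemi (Nov 17, 2001); then Lindqvist and Marino (both Feb 24, 1999); then Delgado and Okonkwo (both Jan 2, 1997); then Tanaka (Apr 2, 1996).
Johansson and Obi are each Dean, so the next rule applies.
Among Johansson and Obi, alphabetically by surname: Johansson before Obi.
Lindqvist and Marino are each Archdeacon, so the next rule applies.
Among Lindqvist and Marino, alphabetically by surname: Lindqvist before Marino.
Delgado and Okonkwo are each Dean, so the next rule applies.
Among Delgado and Okonkwo, alphabetically by surname: Delgado before Okonkwo.
Order: Johansson, Obi, Adeyemi, Lindqvist, Marino, Delgado, Okonkwo, Tanaka.

Okonkwo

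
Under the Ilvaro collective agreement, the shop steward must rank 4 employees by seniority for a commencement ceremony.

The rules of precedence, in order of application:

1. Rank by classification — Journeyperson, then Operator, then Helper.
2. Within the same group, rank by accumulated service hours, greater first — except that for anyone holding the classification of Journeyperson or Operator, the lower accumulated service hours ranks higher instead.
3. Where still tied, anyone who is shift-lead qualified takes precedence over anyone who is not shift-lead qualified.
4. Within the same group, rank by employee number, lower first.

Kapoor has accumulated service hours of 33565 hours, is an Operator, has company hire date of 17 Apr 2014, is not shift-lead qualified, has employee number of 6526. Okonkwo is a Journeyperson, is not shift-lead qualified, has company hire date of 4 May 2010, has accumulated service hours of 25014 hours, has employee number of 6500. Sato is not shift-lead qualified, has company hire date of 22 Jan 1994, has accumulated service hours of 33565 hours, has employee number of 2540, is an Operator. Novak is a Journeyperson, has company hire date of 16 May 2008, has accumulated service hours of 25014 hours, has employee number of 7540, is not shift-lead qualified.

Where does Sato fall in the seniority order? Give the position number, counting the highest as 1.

By classification: Okonkwo and Novak (Journeyperson); then Sato and Kapoor (Operator).
Okonkwo and Novak both have accumulated service hours 25014 hours, so the next rule applies.
Okonkwo and Novak are each not shift-lead qualified, so the next rule applies.
Among Okonkwo and Novak, by employee number (lower first): Okonkwo (6500) before Novak (7540).
Sato and Kapoor both have accumulated service hours 33565 hours, so the next rule applies.
Sato and Kapoor are each not shift-lead qualified, so the next rule applies.
Among Sato and Kapoor, by employee number (lower first): Sato (2540) before Kapoor (6526).
Order: Okonkwo, Novak, Sato, Kapoor. So position 3.

3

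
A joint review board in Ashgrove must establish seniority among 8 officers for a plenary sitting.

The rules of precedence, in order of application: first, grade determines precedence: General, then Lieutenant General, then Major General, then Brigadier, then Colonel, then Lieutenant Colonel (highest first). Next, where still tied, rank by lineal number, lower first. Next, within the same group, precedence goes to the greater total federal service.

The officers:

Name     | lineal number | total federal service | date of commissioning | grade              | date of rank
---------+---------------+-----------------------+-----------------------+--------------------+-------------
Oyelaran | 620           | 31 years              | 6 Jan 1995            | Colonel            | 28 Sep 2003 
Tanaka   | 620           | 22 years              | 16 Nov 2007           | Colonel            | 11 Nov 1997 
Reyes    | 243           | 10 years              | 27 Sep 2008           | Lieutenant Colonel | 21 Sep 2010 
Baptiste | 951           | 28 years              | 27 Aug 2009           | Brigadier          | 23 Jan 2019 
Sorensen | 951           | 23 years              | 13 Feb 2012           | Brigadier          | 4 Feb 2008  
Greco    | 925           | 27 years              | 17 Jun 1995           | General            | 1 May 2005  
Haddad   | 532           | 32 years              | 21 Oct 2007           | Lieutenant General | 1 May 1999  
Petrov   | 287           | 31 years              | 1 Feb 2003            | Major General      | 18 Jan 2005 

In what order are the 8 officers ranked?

By grade: Greco (General); then Haddad (Lieutenant General); then Petrov (Major General); then Baptiste and Sorensen (Brigadier); then Oyelaran and Tanaka (Colonel); then Reyes (Lieutenant Colonel).
Baptiste and Sorensen both have lineal number 951, so the next rule applies.
Among Baptiste and Sorensen, by total federal service (higher first): Baptiste (28 years) before Sorensen (23 years).
Oyelaran and Tanaka both have lineal number 620, so the next rule applies.
Among Oyelaran and Tanaka, by total federal service (higher first): Oyelaran (31 years) before Tanaka (22 years).
Full order: Greco, Haddad, Petrov, Baptiste, Sorensen, Oyelaran, Tanaka, Reyes.

Greco, Haddad, Petrov, Baptiste, Sorensen, Oyelaran, Tanaka, Reyes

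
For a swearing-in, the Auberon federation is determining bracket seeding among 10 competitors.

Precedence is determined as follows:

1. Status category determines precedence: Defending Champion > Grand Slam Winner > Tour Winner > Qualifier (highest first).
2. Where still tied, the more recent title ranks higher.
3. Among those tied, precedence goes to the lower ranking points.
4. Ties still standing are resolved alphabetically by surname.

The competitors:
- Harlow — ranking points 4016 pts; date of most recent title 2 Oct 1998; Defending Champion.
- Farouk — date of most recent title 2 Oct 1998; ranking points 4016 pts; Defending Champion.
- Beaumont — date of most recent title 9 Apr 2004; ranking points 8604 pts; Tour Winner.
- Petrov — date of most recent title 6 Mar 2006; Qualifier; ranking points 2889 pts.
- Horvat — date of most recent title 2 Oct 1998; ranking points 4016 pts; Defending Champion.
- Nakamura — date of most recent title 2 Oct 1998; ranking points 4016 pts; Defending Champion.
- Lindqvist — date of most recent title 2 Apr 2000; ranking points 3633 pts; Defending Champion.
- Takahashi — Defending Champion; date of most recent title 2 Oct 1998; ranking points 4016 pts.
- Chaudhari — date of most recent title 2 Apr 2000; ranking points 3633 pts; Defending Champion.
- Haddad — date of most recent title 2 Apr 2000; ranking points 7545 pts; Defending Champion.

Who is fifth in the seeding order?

By status category: Chaudhari, Lindqvist, Haddad, Farouk, Harlow, Horvat, Nakamura and Takahashi (Defending Champion); then Beaumont (Tour Winner); then Petrov (Qualifier).
Among Chaudhari, Lindqvist, Haddad, Farouk, Harlow, Horvat, Nakamura and Takahashi, by date of most recent title (later first): Chaudhari, Lindqvist and Haddad (2 Apr 2000) before Farouk, Harlow, Horvat, Nakamura and Takahashi (2 Oct 1998).
Among Chaudhari, Lindqvist and Haddad, by ranking points (lower first): Chaudhari and Lindqvist (3633 pts) before Haddad (7545 pts).
Among Chaudhari and Lindqvist, alphabetically by surname: Chaudhari before Lindqvist.
Farouk, Harlow, Horvat, Nakamura and Takahashi all have ranking points 4016 pts, so the next rule applies.
Among Farouk, Harlow, Horvat, Nakamura and Takahashi, alphabetically by surname: Farouk before Harlow before Horvat before Nakamura before Takahashi.
Order: Chaudhari, Lindqvist, Haddad, Farouk, Harlow, Horvat, Nakamura, Takahashi, Beaumont, Petrov.

Harlow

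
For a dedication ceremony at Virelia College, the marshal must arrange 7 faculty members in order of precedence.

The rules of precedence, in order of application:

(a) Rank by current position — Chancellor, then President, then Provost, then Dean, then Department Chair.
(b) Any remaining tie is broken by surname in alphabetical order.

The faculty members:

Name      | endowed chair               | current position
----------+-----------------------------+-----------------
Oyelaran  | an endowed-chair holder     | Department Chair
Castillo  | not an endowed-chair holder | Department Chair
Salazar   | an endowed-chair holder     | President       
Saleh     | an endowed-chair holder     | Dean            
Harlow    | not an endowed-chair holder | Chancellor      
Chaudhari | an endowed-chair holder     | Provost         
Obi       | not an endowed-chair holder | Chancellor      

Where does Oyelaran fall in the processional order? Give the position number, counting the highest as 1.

By current position: Harlow and Obi (Chancellor); then Salazar (President); then Chaudhari (Provost); then Saleh (Dean); then Castillo and Oyelaran (Department Chair).
Among Harlow and Obi, alphabetically by surname: Harlow before Obi.
Among Castillo and Oyelaran, alphabetically by surname: Castillo before Oyelaran.
Order: Harlow, Obi, Salazar, Chaudhari, Saleh, Castillo, Oyelaran. So position 7.

7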